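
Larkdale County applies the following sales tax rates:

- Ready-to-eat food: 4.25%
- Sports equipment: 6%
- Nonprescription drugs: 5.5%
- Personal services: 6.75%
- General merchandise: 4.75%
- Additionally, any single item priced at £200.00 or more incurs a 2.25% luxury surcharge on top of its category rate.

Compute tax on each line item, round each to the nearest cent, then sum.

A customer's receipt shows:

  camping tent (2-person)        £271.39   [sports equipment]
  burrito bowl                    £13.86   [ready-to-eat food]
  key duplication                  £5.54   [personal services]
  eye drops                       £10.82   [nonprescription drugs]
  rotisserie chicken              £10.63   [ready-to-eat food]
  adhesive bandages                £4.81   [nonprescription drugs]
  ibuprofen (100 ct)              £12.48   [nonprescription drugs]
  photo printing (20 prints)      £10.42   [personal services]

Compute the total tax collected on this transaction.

Camping tent (2-person) £271.39: sports equipment → 6% + 2.25% surcharge = 8.25% → £22.39
Burrito bowl £13.86: ready-to-eat food → 4.25% → £0.59
Key duplication £5.54: personal services → 6.75% → £0.37
Eye drops £10.82: nonprescription drugs → 5.5% → £0.60
Rotisserie chicken £10.63: ready-to-eat food → 4.25% → £0.45
Adhesive bandages £4.81: nonprescription drugs → 5.5% → £0.26
Ibuprofen (100 ct) £12.48: nonprescription drugs → 5.5% → £0.69
Photo printing (20 prints) £10.42: personal services → 6.75% → £0.70
Total tax = £22.39 + £0.59 + £0.37 + £0.60 + £0.45 + £0.26 + £0.69 + £0.70 = £26.05

£26.05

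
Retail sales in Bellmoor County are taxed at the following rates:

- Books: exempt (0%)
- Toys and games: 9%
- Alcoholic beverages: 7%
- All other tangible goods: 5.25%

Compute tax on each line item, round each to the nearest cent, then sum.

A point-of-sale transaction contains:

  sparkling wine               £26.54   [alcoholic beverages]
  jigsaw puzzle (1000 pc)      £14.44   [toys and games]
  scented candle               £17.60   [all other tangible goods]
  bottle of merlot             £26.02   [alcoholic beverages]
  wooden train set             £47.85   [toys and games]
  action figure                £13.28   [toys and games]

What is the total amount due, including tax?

Sparkling wine £26.54: alcoholic beverages → 7% → £1.86
Jigsaw puzzle (1000 pc) £14.44: toys and games → 9% → £1.30
Scented candle £17.60: all other tangible goods → 5.25% → £0.92
Bottle of merlot £26.02: alcoholic beverages → 7% → £1.82
Wooden train set £47.85: toys and games → 9% → £4.31
Action figure £13.28: toys and games → 9% → £1.20
Subtotal = £145.73; tax = £11.41; total due = £157.14

£157.14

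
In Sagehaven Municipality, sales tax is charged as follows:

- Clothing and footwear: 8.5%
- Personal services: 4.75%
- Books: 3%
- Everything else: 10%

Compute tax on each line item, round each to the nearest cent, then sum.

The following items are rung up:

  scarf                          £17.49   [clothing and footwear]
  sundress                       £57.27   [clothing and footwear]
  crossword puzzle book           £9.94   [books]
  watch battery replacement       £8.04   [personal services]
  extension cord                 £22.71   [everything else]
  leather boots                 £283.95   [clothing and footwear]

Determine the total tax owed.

£33.45

Scarf £17.49: clothing and footwear → 8.5% → £1.49
Sundress £57.27: clothing and footwear → 8.5% → £4.87
Crossword puzzle book £9.94: books → 3% → £0.30
Watch battery replacement £8.04: personal services → 4.75% → £0.38
Extension cord £22.71: everything else → 10% → £2.27
Leather boots £283.95: clothing and footwear → 8.5% → £24.14
Total tax = £1.49 + £4.87 + £0.30 + £0.38 + £2.27 + £24.14 = £33.45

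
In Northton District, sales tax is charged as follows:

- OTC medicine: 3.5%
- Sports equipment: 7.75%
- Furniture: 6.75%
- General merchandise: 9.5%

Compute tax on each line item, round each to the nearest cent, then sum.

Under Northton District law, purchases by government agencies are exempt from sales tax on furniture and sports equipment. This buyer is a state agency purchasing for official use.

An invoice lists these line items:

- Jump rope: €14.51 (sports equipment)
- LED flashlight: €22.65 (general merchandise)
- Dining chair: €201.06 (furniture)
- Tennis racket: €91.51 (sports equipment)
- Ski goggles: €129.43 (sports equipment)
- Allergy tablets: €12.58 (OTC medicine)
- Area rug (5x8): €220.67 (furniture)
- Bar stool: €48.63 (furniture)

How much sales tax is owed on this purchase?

€2.59

Jump rope €14.51: sports equipment, buyer-exempt → 0% → €0.00
LED flashlight €22.65: general merchandise → 9.5% → €2.15
Dining chair €201.06: furniture, buyer-exempt → 0% → €0.00
Tennis racket €91.51: sports equipment, buyer-exempt → 0% → €0.00
Ski goggles €129.43: sports equipment, buyer-exempt → 0% → €0.00
Allergy tablets €12.58: OTC medicine → 3.5% → €0.44
Area rug (5x8) €220.67: furniture, buyer-exempt → 0% → €0.00
Bar stool €48.63: furniture, buyer-exempt → 0% → €0.00
Total tax = €2.15 + €0.44 = €2.59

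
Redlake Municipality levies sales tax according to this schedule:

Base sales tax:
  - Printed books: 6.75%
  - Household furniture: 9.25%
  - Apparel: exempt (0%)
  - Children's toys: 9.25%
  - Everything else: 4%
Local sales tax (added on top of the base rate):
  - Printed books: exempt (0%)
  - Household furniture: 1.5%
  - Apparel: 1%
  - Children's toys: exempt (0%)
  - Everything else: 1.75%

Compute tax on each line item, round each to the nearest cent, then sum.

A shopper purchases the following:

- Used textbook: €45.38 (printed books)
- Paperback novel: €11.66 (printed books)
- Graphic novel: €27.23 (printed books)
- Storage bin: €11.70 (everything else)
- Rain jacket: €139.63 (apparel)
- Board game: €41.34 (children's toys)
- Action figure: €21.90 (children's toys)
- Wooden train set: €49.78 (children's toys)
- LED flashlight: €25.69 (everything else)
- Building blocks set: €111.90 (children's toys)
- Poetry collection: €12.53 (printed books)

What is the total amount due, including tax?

Used textbook €45.38: printed books → 6.75% + 0% local = 6.75% → €3.06
Paperback novel €11.66: printed books → 6.75% + 0% local = 6.75% → €0.79
Graphic novel €27.23: printed books → 6.75% + 0% local = 6.75% → €1.84
Storage bin €11.70: everything else → 4% + 1.75% local = 5.75% → €0.67
Rain jacket €139.63: apparel → 0% + 1% local = 1% → €1.40
Board game €41.34: children's toys → 9.25% + 0% local = 9.25% → €3.82
Action figure €21.90: children's toys → 9.25% + 0% local = 9.25% → €2.03
Wooden train set €49.78: children's toys → 9.25% + 0% local = 9.25% → €4.60
LED flashlight €25.69: everything else → 4% + 1.75% local = 5.75% → €1.48
Building blocks set €111.90: children's toys → 9.25% + 0% local = 9.25% → €10.35
Poetry collection €12.53: printed books → 6.75% + 0% local = 6.75% → €0.85
Subtotal = €498.74; tax = €30.89; total due = €529.63

€529.63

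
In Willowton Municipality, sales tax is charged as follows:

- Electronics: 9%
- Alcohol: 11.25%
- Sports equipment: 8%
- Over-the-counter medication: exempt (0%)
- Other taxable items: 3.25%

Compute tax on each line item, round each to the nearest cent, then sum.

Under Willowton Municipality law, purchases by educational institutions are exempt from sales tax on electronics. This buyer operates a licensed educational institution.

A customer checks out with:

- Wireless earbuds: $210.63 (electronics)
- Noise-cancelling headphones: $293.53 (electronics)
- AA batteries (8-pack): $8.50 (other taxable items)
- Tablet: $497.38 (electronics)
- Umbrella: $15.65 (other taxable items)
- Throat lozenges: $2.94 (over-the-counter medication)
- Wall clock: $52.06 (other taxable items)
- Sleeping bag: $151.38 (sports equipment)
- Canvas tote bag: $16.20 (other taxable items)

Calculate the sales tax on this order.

$15.12

Wireless earbuds $210.63: electronics, buyer-exempt → 0% → $0.00
Noise-cancelling headphones $293.53: electronics, buyer-exempt → 0% → $0.00
AA batteries (8-pack) $8.50: other taxable items → 3.25% → $0.28
Tablet $497.38: electronics, buyer-exempt → 0% → $0.00
Umbrella $15.65: other taxable items → 3.25% → $0.51
Throat lozenges $2.94: over-the-counter medication → 0% → $0.00
Wall clock $52.06: other taxable items → 3.25% → $1.69
Sleeping bag $151.38: sports equipment → 8% → $12.11
Canvas tote bag $16.20: other taxable items → 3.25% → $0.53
Total tax = $0.28 + $0.51 + $1.69 + $12.11 + $0.53 = $15.12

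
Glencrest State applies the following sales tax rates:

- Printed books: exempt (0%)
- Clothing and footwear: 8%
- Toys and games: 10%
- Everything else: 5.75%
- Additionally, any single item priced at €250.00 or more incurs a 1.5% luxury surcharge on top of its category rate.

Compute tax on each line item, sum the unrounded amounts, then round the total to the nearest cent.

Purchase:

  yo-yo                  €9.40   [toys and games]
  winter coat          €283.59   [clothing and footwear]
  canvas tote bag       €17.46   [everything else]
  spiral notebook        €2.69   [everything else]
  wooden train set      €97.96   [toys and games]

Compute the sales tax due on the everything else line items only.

€1.16

Canvas tote bag €17.46: everything else → 5.75% → €1.00395
Spiral notebook €2.69: everything else → 5.75% → €0.154675
Tax on everything else: unrounded sum = €1.158625 → €1.16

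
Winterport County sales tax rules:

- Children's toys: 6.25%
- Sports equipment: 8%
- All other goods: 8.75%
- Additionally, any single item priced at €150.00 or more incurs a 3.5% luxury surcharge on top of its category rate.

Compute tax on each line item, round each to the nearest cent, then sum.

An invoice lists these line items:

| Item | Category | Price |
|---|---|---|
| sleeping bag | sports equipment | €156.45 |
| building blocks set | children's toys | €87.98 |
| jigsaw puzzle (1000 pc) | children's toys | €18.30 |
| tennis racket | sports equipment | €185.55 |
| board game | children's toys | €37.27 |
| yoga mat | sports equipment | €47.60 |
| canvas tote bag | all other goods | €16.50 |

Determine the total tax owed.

€53.55

Sleeping bag €156.45: sports equipment → 8% + 3.5% surcharge = 11.5% → €17.99
Building blocks set €87.98: children's toys → 6.25% → €5.50
Jigsaw puzzle (1000 pc) €18.30: children's toys → 6.25% → €1.14
Tennis racket €185.55: sports equipment → 8% + 3.5% surcharge = 11.5% → €21.34
Board game €37.27: children's toys → 6.25% → €2.33
Yoga mat €47.60: sports equipment → 8% → €3.81
Canvas tote bag €16.50: all other goods → 8.75% → €1.44
Total tax = €17.99 + €5.50 + €1.14 + €21.34 + €2.33 + €3.81 + €1.44 = €53.55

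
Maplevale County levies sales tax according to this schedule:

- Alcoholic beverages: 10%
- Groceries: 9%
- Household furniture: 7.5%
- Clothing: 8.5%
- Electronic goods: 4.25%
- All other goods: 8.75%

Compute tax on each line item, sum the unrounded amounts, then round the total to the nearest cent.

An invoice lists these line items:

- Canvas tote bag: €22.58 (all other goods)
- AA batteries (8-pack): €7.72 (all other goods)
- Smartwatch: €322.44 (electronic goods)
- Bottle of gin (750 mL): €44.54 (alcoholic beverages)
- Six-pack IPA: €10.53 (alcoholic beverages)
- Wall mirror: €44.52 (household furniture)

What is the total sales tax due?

€25.20

Canvas tote bag €22.58: all other goods → 8.75% → €1.97575
AA batteries (8-pack) €7.72: all other goods → 8.75% → €0.6755
Smartwatch €322.44: electronic goods → 4.25% → €13.7037
Bottle of gin (750 mL) €44.54: alcoholic beverages → 10% → €4.454
Six-pack IPA €10.53: alcoholic beverages → 10% → €1.053
Wall mirror €44.52: household furniture → 7.5% → €3.339
Unrounded tax sum = €25.20095 → €25.20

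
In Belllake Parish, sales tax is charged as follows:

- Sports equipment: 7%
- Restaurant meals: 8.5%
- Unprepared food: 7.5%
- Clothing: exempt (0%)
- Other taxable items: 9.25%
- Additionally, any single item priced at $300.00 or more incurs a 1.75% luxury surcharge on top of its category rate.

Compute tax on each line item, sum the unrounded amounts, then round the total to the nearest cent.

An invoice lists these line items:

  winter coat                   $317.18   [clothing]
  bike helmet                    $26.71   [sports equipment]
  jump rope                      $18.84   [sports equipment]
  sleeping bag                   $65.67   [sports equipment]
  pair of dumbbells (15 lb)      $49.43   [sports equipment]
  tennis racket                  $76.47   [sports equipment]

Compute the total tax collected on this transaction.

$22.15

Winter coat $317.18: clothing → 0% + 1.75% surcharge = 1.75% → $5.55065
Bike helmet $26.71: sports equipment → 7% → $1.8697
Jump rope $18.84: sports equipment → 7% → $1.3188
Sleeping bag $65.67: sports equipment → 7% → $4.5969
Pair of dumbbells (15 lb) $49.43: sports equipment → 7% → $3.4601
Tennis racket $76.47: sports equipment → 7% → $5.3529
Unrounded tax sum = $22.14905 → $22.15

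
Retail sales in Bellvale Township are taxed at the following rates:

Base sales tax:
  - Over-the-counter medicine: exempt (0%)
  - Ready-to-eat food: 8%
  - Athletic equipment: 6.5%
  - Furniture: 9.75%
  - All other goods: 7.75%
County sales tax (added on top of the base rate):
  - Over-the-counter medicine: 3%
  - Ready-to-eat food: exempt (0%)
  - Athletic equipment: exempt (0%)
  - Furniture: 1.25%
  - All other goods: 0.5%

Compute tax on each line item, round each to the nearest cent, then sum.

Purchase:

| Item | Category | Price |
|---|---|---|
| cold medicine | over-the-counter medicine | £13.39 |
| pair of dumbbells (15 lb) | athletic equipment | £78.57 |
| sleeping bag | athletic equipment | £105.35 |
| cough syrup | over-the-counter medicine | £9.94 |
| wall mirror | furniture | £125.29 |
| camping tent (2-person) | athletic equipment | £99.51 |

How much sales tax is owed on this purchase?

Cold medicine £13.39: over-the-counter medicine → 0% + 3% county = 3% → £0.40
Pair of dumbbells (15 lb) £78.57: athletic equipment → 6.5% + 0% county = 6.5% → £5.11
Sleeping bag £105.35: athletic equipment → 6.5% + 0% county = 6.5% → £6.85
Cough syrup £9.94: over-the-counter medicine → 0% + 3% county = 3% → £0.30
Wall mirror £125.29: furniture → 9.75% + 1.25% county = 11% → £13.78
Camping tent (2-person) £99.51: athletic equipment → 6.5% + 0% county = 6.5% → £6.47
Total tax = £0.40 + £5.11 + £6.85 + £0.30 + £13.78 + £6.47 = £32.91

£32.91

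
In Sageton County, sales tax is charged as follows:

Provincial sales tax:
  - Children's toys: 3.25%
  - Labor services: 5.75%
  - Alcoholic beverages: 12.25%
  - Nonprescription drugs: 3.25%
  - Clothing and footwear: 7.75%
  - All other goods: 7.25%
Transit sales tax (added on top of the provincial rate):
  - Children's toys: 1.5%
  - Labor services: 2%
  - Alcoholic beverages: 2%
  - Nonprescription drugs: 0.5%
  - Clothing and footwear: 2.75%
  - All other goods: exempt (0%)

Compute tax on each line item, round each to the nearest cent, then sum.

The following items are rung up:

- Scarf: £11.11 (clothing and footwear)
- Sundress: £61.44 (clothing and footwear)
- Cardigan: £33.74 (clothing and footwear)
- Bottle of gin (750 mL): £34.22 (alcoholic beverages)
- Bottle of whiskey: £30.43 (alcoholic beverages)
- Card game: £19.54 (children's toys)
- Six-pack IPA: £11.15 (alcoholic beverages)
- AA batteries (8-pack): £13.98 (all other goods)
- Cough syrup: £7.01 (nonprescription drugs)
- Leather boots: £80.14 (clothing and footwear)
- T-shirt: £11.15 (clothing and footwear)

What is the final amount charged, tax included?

£347.66

Scarf £11.11: clothing and footwear → 7.75% + 2.75% transit = 10.5% → £1.17
Sundress £61.44: clothing and footwear → 7.75% + 2.75% transit = 10.5% → £6.45
Cardigan £33.74: clothing and footwear → 7.75% + 2.75% transit = 10.5% → £3.54
Bottle of gin (750 mL) £34.22: alcoholic beverages → 12.25% + 2% transit = 14.25% → £4.88
Bottle of whiskey £30.43: alcoholic beverages → 12.25% + 2% transit = 14.25% → £4.34
Card game £19.54: children's toys → 3.25% + 1.5% transit = 4.75% → £0.93
Six-pack IPA £11.15: alcoholic beverages → 12.25% + 2% transit = 14.25% → £1.59
AA batteries (8-pack) £13.98: all other goods → 7.25% + 0% transit = 7.25% → £1.01
Cough syrup £7.01: nonprescription drugs → 3.25% + 0.5% transit = 3.75% → £0.26
Leather boots £80.14: clothing and footwear → 7.75% + 2.75% transit = 10.5% → £8.41
T-shirt £11.15: clothing and footwear → 7.75% + 2.75% transit = 10.5% → £1.17
Subtotal = £313.91; tax = £33.75; total due = £347.66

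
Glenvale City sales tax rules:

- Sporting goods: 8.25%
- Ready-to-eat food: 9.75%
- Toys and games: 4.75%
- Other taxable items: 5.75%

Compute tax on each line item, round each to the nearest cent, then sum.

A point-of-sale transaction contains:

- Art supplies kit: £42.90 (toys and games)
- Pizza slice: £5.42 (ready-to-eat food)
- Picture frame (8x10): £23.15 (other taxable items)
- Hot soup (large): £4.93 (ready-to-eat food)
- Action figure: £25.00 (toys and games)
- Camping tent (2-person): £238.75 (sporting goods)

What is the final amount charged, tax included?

£365.42

Art supplies kit £42.90: toys and games → 4.75% → £2.04
Pizza slice £5.42: ready-to-eat food → 9.75% → £0.53
Picture frame (8x10) £23.15: other taxable items → 5.75% → £1.33
Hot soup (large) £4.93: ready-to-eat food → 9.75% → £0.48
Action figure £25.00: toys and games → 4.75% → £1.19
Camping tent (2-person) £238.75: sporting goods → 8.25% → £19.70
Subtotal = £340.15; tax = £25.27; total due = £365.42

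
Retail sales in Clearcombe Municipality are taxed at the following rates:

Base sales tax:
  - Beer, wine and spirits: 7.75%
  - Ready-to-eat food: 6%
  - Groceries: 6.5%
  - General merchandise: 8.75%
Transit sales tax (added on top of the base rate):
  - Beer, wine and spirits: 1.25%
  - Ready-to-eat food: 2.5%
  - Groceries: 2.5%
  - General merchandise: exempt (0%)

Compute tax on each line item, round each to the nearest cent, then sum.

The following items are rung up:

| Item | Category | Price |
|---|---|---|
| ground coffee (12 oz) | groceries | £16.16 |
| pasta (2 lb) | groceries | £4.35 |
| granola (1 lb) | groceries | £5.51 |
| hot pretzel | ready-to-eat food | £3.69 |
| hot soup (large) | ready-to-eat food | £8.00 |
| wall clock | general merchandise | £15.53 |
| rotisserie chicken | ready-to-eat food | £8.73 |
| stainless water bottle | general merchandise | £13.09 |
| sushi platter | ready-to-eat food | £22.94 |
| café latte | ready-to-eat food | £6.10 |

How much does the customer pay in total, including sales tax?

£113.15

Ground coffee (12 oz) £16.16: groceries → 6.5% + 2.5% transit = 9% → £1.45
Pasta (2 lb) £4.35: groceries → 6.5% + 2.5% transit = 9% → £0.39
Granola (1 lb) £5.51: groceries → 6.5% + 2.5% transit = 9% → £0.50
Hot pretzel £3.69: ready-to-eat food → 6% + 2.5% transit = 8.5% → £0.31
Hot soup (large) £8.00: ready-to-eat food → 6% + 2.5% transit = 8.5% → £0.68
Wall clock £15.53: general merchandise → 8.75% + 0% transit = 8.75% → £1.36
Rotisserie chicken £8.73: ready-to-eat food → 6% + 2.5% transit = 8.5% → £0.74
Stainless water bottle £13.09: general merchandise → 8.75% + 0% transit = 8.75% → £1.15
Sushi platter £22.94: ready-to-eat food → 6% + 2.5% transit = 8.5% → £1.95
Café latte £6.10: ready-to-eat food → 6% + 2.5% transit = 8.5% → £0.52
Subtotal = £104.10; tax = £9.05; total due = £113.15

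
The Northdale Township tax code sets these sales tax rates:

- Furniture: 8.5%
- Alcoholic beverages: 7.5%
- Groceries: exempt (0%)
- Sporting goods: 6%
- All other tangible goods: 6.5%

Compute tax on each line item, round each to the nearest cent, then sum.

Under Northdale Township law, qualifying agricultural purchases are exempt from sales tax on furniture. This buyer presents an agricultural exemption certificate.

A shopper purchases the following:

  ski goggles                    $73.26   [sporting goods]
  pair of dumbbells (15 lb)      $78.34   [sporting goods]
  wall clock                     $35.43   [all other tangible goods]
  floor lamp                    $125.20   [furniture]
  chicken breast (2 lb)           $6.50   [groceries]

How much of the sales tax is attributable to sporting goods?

$9.10

Ski goggles $73.26: sporting goods → 6% → $4.40
Pair of dumbbells (15 lb) $78.34: sporting goods → 6% → $4.70
Tax on sporting goods = $4.40 + $4.70 = $9.10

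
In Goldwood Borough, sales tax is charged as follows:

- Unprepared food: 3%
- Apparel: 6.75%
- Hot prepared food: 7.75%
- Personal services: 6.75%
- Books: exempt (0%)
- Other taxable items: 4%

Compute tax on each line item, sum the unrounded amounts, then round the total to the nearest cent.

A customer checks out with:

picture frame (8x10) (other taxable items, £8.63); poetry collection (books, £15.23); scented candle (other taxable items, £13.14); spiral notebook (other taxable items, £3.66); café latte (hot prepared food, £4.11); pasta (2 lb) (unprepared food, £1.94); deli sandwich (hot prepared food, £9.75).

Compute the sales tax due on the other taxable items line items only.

£1.02

Picture frame (8x10) £8.63: other taxable items → 4% → £0.3452
Scented candle £13.14: other taxable items → 4% → £0.5256
Spiral notebook £3.66: other taxable items → 4% → £0.1464
Tax on other taxable items: unrounded sum = £1.0172 → £1.02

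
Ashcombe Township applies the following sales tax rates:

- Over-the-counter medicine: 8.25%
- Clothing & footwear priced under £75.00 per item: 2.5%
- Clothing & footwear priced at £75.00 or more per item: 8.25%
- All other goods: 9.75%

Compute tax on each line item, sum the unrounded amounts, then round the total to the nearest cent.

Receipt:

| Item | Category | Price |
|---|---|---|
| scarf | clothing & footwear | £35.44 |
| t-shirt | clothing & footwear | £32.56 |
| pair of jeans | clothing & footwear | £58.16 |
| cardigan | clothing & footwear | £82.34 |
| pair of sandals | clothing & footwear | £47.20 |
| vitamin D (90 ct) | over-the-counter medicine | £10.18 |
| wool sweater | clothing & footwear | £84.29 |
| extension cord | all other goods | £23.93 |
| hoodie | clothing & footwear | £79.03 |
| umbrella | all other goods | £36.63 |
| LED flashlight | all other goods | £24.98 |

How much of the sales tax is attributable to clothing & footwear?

£24.60

Scarf £35.44: clothing & footwear, under £75.00 → 2.5% → £0.886
T-shirt £32.56: clothing & footwear, under £75.00 → 2.5% → £0.814
Pair of jeans £58.16: clothing & footwear, under £75.00 → 2.5% → £1.454
Cardigan £82.34: clothing & footwear, £75.00 or more → 8.25% → £6.79305
Pair of sandals £47.20: clothing & footwear, under £75.00 → 2.5% → £1.18
Wool sweater £84.29: clothing & footwear, £75.00 or more → 8.25% → £6.953925
Hoodie £79.03: clothing & footwear, £75.00 or more → 8.25% → £6.519975
Tax on clothing & footwear: unrounded sum = £24.60095 → £24.60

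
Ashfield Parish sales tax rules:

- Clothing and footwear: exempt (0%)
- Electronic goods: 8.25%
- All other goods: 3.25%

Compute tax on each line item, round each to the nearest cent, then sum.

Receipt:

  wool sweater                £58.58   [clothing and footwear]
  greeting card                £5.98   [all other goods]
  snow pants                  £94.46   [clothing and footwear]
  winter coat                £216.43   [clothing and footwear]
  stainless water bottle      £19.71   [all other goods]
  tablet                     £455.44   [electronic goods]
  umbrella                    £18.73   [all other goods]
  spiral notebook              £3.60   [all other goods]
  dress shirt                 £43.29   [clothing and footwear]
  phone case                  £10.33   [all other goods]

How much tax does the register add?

£39.47

Wool sweater £58.58: clothing and footwear → 0% → £0.00
Greeting card £5.98: all other goods → 3.25% → £0.19
Snow pants £94.46: clothing and footwear → 0% → £0.00
Winter coat £216.43: clothing and footwear → 0% → £0.00
Stainless water bottle £19.71: all other goods → 3.25% → £0.64
Tablet £455.44: electronic goods → 8.25% → £37.57
Umbrella £18.73: all other goods → 3.25% → £0.61
Spiral notebook £3.60: all other goods → 3.25% → £0.12
Dress shirt £43.29: clothing and footwear → 0% → £0.00
Phone case £10.33: all other goods → 3.25% → £0.34
Total tax = £0.19 + £0.64 + £37.57 + £0.61 + £0.12 + £0.34 = £39.47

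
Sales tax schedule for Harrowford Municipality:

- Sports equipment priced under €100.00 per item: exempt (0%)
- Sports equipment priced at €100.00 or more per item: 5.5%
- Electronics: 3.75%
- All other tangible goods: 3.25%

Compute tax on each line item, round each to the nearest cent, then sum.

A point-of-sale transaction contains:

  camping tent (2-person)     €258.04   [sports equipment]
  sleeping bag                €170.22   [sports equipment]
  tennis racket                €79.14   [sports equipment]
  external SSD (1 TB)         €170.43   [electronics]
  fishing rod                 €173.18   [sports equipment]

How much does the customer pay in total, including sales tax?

Camping tent (2-person) €258.04: sports equipment, €100.00 or more → 5.5% → €14.19
Sleeping bag €170.22: sports equipment, €100.00 or more → 5.5% → €9.36
Tennis racket €79.14: sports equipment, under €100.00 → 0% → €0.00
External SSD (1 TB) €170.43: electronics → 3.75% → €6.39
Fishing rod €173.18: sports equipment, €100.00 or more → 5.5% → €9.52
Subtotal = €851.01; tax = €39.46; total due = €890.47

€890.47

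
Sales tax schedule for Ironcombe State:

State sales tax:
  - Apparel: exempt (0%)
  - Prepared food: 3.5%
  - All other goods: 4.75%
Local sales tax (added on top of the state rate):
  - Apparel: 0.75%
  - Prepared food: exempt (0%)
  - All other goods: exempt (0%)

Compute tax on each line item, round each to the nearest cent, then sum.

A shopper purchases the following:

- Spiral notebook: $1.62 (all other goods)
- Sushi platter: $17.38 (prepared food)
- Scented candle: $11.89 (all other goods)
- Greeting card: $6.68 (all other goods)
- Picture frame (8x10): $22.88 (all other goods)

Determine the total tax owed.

Spiral notebook $1.62: all other goods → 4.75% + 0% local = 4.75% → $0.08
Sushi platter $17.38: prepared food → 3.5% + 0% local = 3.5% → $0.61
Scented candle $11.89: all other goods → 4.75% + 0% local = 4.75% → $0.56
Greeting card $6.68: all other goods → 4.75% + 0% local = 4.75% → $0.32
Picture frame (8x10) $22.88: all other goods → 4.75% + 0% local = 4.75% → $1.09
Total tax = $0.08 + $0.61 + $0.56 + $0.32 + $1.09 = $2.66

$2.66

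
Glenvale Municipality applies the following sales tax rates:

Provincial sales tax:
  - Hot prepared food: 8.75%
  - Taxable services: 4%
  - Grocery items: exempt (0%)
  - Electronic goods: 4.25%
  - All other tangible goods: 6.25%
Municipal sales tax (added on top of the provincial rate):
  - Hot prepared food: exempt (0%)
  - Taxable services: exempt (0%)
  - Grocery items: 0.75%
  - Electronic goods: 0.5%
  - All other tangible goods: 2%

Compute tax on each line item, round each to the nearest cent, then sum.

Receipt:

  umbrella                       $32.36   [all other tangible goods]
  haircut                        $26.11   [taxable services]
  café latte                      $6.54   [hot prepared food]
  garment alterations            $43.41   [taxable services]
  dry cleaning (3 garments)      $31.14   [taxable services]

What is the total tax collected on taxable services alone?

$4.03

Haircut $26.11: taxable services → 4% + 0% municipal = 4% → $1.04
Garment alterations $43.41: taxable services → 4% + 0% municipal = 4% → $1.74
Dry cleaning (3 garments) $31.14: taxable services → 4% + 0% municipal = 4% → $1.25
Tax on taxable services = $1.04 + $1.74 + $1.25 = $4.03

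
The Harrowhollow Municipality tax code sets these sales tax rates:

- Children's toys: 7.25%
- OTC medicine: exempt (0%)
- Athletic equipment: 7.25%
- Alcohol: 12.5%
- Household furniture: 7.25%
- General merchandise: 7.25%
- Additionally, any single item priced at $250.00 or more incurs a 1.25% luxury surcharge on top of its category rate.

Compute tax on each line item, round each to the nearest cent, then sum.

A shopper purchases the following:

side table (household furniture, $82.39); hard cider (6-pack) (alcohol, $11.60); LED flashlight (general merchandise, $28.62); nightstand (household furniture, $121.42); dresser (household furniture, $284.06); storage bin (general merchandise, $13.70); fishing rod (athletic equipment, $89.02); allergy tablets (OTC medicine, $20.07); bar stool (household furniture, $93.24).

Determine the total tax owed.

$56.64

Side table $82.39: household furniture → 7.25% → $5.97
Hard cider (6-pack) $11.60: alcohol → 12.5% → $1.45
LED flashlight $28.62: general merchandise → 7.25% → $2.07
Nightstand $121.42: household furniture → 7.25% → $8.80
Dresser $284.06: household furniture → 7.25% + 1.25% surcharge = 8.5% → $24.15
Storage bin $13.70: general merchandise → 7.25% → $0.99
Fishing rod $89.02: athletic equipment → 7.25% → $6.45
Allergy tablets $20.07: OTC medicine → 0% → $0.00
Bar stool $93.24: household furniture → 7.25% → $6.76
Total tax = $5.97 + $1.45 + $2.07 + $8.80 + $24.15 + $0.99 + $6.45 + $6.76 = $56.64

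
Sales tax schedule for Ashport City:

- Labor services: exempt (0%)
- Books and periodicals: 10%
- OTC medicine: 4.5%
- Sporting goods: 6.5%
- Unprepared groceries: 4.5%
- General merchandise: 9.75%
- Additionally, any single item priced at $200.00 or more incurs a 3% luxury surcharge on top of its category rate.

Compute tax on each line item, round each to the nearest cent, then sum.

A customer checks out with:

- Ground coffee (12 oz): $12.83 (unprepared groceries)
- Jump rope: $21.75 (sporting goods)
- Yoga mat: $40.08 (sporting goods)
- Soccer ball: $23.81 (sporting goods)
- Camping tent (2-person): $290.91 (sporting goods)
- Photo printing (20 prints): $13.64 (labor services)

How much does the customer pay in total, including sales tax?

$436.81

Ground coffee (12 oz) $12.83: unprepared groceries → 4.5% → $0.58
Jump rope $21.75: sporting goods → 6.5% → $1.41
Yoga mat $40.08: sporting goods → 6.5% → $2.61
Soccer ball $23.81: sporting goods → 6.5% → $1.55
Camping tent (2-person) $290.91: sporting goods → 6.5% + 3% surcharge = 9.5% → $27.64
Photo printing (20 prints) $13.64: labor services → 0% → $0.00
Subtotal = $403.02; tax = $33.79; total due = $436.81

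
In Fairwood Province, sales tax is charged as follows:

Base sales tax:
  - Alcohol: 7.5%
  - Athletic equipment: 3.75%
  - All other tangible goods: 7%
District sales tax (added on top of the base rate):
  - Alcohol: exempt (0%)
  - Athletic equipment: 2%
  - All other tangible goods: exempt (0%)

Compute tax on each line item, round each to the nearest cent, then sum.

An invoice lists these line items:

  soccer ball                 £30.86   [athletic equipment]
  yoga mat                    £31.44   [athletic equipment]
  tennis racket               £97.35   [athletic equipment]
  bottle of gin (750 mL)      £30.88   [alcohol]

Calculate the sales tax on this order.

£11.50

Soccer ball £30.86: athletic equipment → 3.75% + 2% district = 5.75% → £1.77
Yoga mat £31.44: athletic equipment → 3.75% + 2% district = 5.75% → £1.81
Tennis racket £97.35: athletic equipment → 3.75% + 2% district = 5.75% → £5.60
Bottle of gin (750 mL) £30.88: alcohol → 7.5% + 0% district = 7.5% → £2.32
Total tax = £1.77 + £1.81 + £5.60 + £2.32 = £11.50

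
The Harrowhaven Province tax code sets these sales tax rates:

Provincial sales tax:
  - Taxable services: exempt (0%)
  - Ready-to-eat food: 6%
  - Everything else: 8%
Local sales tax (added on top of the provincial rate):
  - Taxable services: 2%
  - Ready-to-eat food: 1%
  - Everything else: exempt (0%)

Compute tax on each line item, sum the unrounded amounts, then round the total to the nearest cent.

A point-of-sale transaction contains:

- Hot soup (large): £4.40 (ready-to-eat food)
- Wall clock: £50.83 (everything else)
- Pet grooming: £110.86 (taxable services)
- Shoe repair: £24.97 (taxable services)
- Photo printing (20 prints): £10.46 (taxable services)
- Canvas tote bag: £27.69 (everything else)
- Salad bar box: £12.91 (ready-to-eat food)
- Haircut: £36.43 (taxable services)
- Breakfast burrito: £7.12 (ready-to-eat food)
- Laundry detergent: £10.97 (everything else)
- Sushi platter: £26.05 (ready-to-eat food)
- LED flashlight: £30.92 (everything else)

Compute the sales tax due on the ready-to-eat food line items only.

Hot soup (large) £4.40: ready-to-eat food → 6% + 1% local = 7% → £0.308
Salad bar box £12.91: ready-to-eat food → 6% + 1% local = 7% → £0.9037
Breakfast burrito £7.12: ready-to-eat food → 6% + 1% local = 7% → £0.4984
Sushi platter £26.05: ready-to-eat food → 6% + 1% local = 7% → £1.8235
Tax on ready-to-eat food: unrounded sum = £3.5336 → £3.53

£3.53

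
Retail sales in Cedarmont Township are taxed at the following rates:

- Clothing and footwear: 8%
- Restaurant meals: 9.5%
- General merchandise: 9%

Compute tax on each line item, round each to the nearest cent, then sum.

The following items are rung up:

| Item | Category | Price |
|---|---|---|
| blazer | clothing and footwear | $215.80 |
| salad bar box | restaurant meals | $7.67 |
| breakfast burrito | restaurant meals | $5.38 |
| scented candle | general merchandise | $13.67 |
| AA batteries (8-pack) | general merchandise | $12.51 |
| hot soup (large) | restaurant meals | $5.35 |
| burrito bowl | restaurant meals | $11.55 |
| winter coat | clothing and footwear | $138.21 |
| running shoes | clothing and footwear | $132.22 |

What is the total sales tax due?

$44.11

Blazer $215.80: clothing and footwear → 8% → $17.26
Salad bar box $7.67: restaurant meals → 9.5% → $0.73
Breakfast burrito $5.38: restaurant meals → 9.5% → $0.51
Scented candle $13.67: general merchandise → 9% → $1.23
AA batteries (8-pack) $12.51: general merchandise → 9% → $1.13
Hot soup (large) $5.35: restaurant meals → 9.5% → $0.51
Burrito bowl $11.55: restaurant meals → 9.5% → $1.10
Winter coat $138.21: clothing and footwear → 8% → $11.06
Running shoes $132.22: clothing and footwear → 8% → $10.58
Total tax = $17.26 + $0.73 + $0.51 + $1.23 + $1.13 + $0.51 + $1.10 + $11.06 + $10.58 = $44.11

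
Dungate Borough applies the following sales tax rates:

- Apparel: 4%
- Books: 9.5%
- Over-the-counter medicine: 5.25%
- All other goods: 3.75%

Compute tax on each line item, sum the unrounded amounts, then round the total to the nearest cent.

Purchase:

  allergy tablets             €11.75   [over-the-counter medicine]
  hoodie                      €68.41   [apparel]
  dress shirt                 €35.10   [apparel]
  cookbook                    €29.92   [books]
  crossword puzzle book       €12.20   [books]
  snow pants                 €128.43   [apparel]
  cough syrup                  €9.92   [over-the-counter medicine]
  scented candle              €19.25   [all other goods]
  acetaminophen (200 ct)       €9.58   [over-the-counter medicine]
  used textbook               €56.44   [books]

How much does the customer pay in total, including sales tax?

Allergy tablets €11.75: over-the-counter medicine → 5.25% → €0.616875
Hoodie €68.41: apparel → 4% → €2.7364
Dress shirt €35.10: apparel → 4% → €1.404
Cookbook €29.92: books → 9.5% → €2.8424
Crossword puzzle book €12.20: books → 9.5% → €1.159
Snow pants €128.43: apparel → 4% → €5.1372
Cough syrup €9.92: over-the-counter medicine → 5.25% → €0.5208
Scented candle €19.25: all other goods → 3.75% → €0.721875
Acetaminophen (200 ct) €9.58: over-the-counter medicine → 5.25% → €0.50295
Used textbook €56.44: books → 9.5% → €5.3618
Subtotal = €381.00; unrounded tax = €21.0033 → €21.00; total due = €402.00

€402.00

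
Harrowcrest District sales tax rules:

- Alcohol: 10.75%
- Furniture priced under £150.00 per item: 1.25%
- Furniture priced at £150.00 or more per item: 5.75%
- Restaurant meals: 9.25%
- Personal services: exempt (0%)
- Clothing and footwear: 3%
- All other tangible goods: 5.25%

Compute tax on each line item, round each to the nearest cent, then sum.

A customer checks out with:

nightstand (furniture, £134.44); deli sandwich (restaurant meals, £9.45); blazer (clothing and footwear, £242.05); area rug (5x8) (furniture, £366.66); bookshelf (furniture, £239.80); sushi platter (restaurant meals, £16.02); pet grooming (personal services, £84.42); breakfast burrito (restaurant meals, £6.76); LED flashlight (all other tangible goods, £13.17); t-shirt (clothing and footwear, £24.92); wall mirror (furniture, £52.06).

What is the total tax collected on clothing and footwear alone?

£8.01

Blazer £242.05: clothing and footwear → 3% → £7.26
T-shirt £24.92: clothing and footwear → 3% → £0.75
Tax on clothing and footwear = £7.26 + £0.75 = £8.01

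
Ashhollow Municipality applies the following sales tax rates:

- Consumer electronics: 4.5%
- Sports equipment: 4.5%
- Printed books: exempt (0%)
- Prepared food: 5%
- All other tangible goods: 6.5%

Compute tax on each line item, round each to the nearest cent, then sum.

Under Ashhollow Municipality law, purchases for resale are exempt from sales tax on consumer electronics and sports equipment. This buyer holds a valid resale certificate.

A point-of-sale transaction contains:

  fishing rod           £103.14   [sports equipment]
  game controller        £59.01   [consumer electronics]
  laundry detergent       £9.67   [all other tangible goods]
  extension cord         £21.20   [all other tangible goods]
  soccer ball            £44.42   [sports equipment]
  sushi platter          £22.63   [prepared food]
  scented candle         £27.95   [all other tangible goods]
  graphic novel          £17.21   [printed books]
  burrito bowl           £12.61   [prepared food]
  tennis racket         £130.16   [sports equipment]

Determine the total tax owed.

£5.59

Fishing rod £103.14: sports equipment, buyer-exempt → 0% → £0.00
Game controller £59.01: consumer electronics, buyer-exempt → 0% → £0.00
Laundry detergent £9.67: all other tangible goods → 6.5% → £0.63
Extension cord £21.20: all other tangible goods → 6.5% → £1.38
Soccer ball £44.42: sports equipment, buyer-exempt → 0% → £0.00
Sushi platter £22.63: prepared food → 5% → £1.13
Scented candle £27.95: all other tangible goods → 6.5% → £1.82
Graphic novel £17.21: printed books → 0% → £0.00
Burrito bowl £12.61: prepared food → 5% → £0.63
Tennis racket £130.16: sports equipment, buyer-exempt → 0% → £0.00
Total tax = £0.63 + £1.38 + £1.13 + £1.82 + £0.63 = £5.59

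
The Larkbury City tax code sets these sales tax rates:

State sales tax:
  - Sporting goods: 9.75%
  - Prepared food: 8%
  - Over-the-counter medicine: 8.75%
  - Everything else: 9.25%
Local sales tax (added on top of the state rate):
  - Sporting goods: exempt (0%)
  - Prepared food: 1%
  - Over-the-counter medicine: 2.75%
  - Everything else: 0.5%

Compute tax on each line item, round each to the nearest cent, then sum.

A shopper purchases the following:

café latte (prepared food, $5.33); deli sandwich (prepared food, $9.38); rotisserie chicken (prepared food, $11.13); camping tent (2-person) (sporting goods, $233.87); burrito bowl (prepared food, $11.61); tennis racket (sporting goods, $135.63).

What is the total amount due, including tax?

Café latte $5.33: prepared food → 8% + 1% local = 9% → $0.48
Deli sandwich $9.38: prepared food → 8% + 1% local = 9% → $0.84
Rotisserie chicken $11.13: prepared food → 8% + 1% local = 9% → $1.00
Camping tent (2-person) $233.87: sporting goods → 9.75% + 0% local = 9.75% → $22.80
Burrito bowl $11.61: prepared food → 8% + 1% local = 9% → $1.04
Tennis racket $135.63: sporting goods → 9.75% + 0% local = 9.75% → $13.22
Subtotal = $406.95; tax = $39.38; total due = $446.33

$446.33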